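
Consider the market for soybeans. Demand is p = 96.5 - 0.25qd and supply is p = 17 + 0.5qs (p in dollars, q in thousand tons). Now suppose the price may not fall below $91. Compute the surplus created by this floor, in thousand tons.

Rearranging demand gives qd = 386 - 4p; rearranging supply gives qs = 2p - 34. Equilibrium: 386 - 4p = 2p - 34, so 420 = 6p and p* = 70, q* = 106.
The floor of 91 is above the equilibrium price 70, so it binds.
At p = 91: qd = 386 - 4·91 = 22 and qs = 2·91 - 34 = 148.
Surplus = qs - qd = 148 - 22 = 126.

126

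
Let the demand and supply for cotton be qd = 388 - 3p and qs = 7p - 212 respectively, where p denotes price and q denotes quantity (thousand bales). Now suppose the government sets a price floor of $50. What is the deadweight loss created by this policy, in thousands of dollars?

Without the control the market clears where 388 - 3p = 7p - 212, i.e. p* = 60 and q* = 208.
The floor of 50 is below the equilibrium price 60, so it is not binding; the market clears at p* = 60, q* = 208.
Since the control does not bind, no trades are prevented and deadweight loss is zero.

0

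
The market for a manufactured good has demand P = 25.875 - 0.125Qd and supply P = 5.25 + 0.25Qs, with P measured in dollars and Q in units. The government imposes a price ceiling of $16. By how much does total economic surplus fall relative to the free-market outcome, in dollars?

Rearranging demand gives Qd = 207 - 8P; rearranging supply gives Qs = 4P - 21. In a free market, 207 - 8P = 4P - 21 gives the equilibrium P* = 19, Q* = 55.
Because the ceiling (16) lies below the market-clearing price, it is binding.
At P = 16: Qd = 207 - 8·16 = 79 and Qs = 4·16 - 21 = 43.
Quantity traded falls to 43. At Q = 43 the demand price is (207 - 43)/8 = 20.5 and the supply price is (21 + 43)/4 = 16.
Deadweight loss = ½ · (20.5 - 16) · (55 - 43) = ½ · 4.5 · 12 = 27.

27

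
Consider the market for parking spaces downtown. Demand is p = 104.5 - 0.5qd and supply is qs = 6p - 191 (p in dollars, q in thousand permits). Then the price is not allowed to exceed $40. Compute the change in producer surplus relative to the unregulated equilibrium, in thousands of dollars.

Rearranging demand gives qd = 209 - 2p. In a free market, 209 - 2p = 6p - 191 gives the equilibrium p* = 50, q* = 109.
Because the ceiling (40) lies below the market-clearing price, it is binding.
At p = 40: qd = 209 - 2·40 = 129 and qs = 6·40 - 191 = 49.
Producer surplus without the control is ½ · (50 - 191/6) · 109 = 11881/12.
With the ceiling, producers sell 49 units at 40, so PS = ½ · (40 - 191/6) · 49 = 2401/12.
Change in producer surplus = 2401/12 - 11881/12 = -790.

-790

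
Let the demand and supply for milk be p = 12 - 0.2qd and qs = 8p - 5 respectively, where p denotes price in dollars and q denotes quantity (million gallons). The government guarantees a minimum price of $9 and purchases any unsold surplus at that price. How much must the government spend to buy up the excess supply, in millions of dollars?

468

Rearranging demand gives qd = 60 - 5p. Without the control the market clears where 60 - 5p = 8p - 5, i.e. p* = 5 and q* = 35.
The floor of 9 is above the equilibrium price 5, so it binds.
At p = 9: qd = 60 - 5·9 = 15 and qs = 8·9 - 5 = 67.
Surplus = qs - qd = 52.
Government expenditure = surplus × support price = 52 × 9 = 468.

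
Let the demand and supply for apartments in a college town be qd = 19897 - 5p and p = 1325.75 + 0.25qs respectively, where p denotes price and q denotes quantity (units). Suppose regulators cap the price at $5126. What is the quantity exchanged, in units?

Rearranging supply gives qs = 4p - 5303. Setting quantity demanded equal to quantity supplied, 19897 - 5p = 4p - 5303, gives p* = 2800 and q* = 5897.
Since 5126 is above p* = 2800, the ceiling does not bind and the free-market outcome prevails.

5897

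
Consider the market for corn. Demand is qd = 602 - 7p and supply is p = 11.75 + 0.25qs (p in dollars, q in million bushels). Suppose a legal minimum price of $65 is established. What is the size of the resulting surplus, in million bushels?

66

Rearranging supply gives qs = 4p - 47. Equilibrium: 602 - 7p = 4p - 47, so 649 = 11p and p* = 59, q* = 189.
Since 65 > 59, the floor is binding.
At p = 65: qd = 602 - 7·65 = 147 and qs = 4·65 - 47 = 213.
Surplus = qs - qd = 213 - 147 = 66.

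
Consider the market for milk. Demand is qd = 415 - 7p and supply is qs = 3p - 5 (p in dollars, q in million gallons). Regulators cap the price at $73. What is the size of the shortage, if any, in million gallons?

0

Setting quantity demanded equal to quantity supplied, 415 - 7p = 3p - 5, gives p* = 42 and q* = 121.
The ceiling of 73 is above the equilibrium price 42, so it is not binding; the market clears at p* = 42, q* = 121.
Since the control does not bind, there is no shortage.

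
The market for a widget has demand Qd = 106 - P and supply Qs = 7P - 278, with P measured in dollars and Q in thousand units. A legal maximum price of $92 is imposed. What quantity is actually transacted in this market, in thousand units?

Without the control the market clears where 106 - P = 7P - 278, i.e. P* = 48 and Q* = 58.
Since 92 is above P* = 48, the ceiling does not bind and the free-market outcome prevails.

58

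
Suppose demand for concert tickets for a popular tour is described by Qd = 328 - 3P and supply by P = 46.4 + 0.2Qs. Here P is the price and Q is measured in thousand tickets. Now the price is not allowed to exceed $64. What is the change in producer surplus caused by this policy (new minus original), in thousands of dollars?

-618

Rearranging supply gives Qs = 5P - 232. Without the control the market clears where 328 - 3P = 5P - 232, i.e. P* = 70 and Q* = 118.
Because the ceiling (64) lies below the market-clearing price, it is binding.
At P = 64: Qd = 328 - 3·64 = 136 and Qs = 5·64 - 232 = 88.
Producer surplus without the control is ½ · (70 - 46.4) · 118 = 1392.4.
With the ceiling, producers sell 88 units at 64, so PS = ½ · (64 - 46.4) · 88 = 774.4.
Change in producer surplus = 774.4 - 1392.4 = -618.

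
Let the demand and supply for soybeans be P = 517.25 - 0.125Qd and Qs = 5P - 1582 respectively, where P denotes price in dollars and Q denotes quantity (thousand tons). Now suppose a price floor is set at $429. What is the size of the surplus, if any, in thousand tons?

0

Rearranging demand gives Qd = 4138 - 8P. In a free market, 4138 - 8P = 5P - 1582 gives the equilibrium P* = 440, Q* = 618.
The floor of 429 is below the equilibrium price 440, so it is not binding; the market clears at P* = 440, Q* = 618.
Since the control does not bind, there is no surplus.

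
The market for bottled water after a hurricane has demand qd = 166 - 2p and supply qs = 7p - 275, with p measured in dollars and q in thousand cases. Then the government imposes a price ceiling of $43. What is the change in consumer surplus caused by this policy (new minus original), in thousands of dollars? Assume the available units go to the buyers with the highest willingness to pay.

Setting quantity demanded equal to quantity supplied, 166 - 2p = 7p - 275, gives p* = 49 and q* = 68.
Because the ceiling (43) lies below the market-clearing price, it is binding.
At p = 43: qd = 166 - 2·43 = 80 and qs = 7·43 - 275 = 26.
Consumer surplus without the control is ½ · (83 - 49) · 68 = 1156.
With the ceiling, 26 units are sold at 43 (assume they go to the highest-value buyers). The demand price at q = 26 is 70, so CS = ½ · [(83 - 43) + (70 - 43)] · 26 = 871.
Change in consumer surplus = 871 - 1156 = -285.

-285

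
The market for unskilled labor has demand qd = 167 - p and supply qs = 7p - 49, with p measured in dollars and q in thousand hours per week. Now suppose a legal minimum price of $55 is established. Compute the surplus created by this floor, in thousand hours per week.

224

Equilibrium: 167 - p = 7p - 49, so 216 = 8p and p* = 27, q* = 140.
Because the floor (55) lies above the market-clearing price, it is binding.
At p = 55: qd = 167 - 55 = 112 and qs = 7·55 - 49 = 336.
Surplus = qs - qd = 336 - 112 = 224.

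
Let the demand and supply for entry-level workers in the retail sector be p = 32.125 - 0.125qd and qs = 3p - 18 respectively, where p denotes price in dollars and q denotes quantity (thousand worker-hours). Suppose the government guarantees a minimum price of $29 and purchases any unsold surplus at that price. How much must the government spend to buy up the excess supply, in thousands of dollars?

Rearranging demand gives qd = 257 - 8p. In a free market, 257 - 8p = 3p - 18 gives the equilibrium p* = 25, q* = 57.
Since 29 > 25, the floor is binding.
At p = 29: qd = 257 - 8·29 = 25 and qs = 3·29 - 18 = 69.
Surplus = qs - qd = 44.
Government expenditure = surplus × support price = 44 × 29 = 1276.

1276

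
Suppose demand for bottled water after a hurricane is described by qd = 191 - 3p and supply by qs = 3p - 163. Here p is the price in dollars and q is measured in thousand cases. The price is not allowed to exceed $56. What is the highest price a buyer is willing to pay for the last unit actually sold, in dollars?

62

In a free market, 191 - 3p = 3p - 163 gives the equilibrium p* = 59, q* = 14.
Since 56 < 59, the ceiling is binding.
At p = 56: qd = 191 - 3·56 = 23 and qs = 3·56 - 163 = 5.
Only 5 units reach the market. On the demand curve, the marginal buyer's willingness to pay at q = 5 is (191 - 5)/3 = 62.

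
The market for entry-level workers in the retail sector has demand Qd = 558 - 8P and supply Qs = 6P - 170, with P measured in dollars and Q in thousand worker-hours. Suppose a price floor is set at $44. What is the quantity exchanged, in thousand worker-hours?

In a free market, 558 - 8P = 6P - 170 gives the equilibrium P* = 52, Q* = 142.
Since 44 is below P* = 52, the floor does not bind and the free-market outcome prevails.

142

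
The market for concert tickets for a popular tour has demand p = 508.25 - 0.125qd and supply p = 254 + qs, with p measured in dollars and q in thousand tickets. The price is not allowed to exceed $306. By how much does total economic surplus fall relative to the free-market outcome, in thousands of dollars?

Rearranging demand gives qd = 4066 - 8p; rearranging supply gives qs = p - 254. In a free market, 4066 - 8p = p - 254 gives the equilibrium p* = 480, q* = 226.
Since 306 < 480, the ceiling is binding.
At p = 306: qd = 4066 - 8·306 = 1618 and qs = 306 - 254 = 52.
Quantity traded falls to 52. At q = 52 the demand price is (4066 - 52)/8 = 501.75 and the supply price is 254 + 52 = 306.
Deadweight loss = ½ · (501.75 - 306) · (226 - 52) = ½ · 195.75 · 174 = 17030.25.

17030.25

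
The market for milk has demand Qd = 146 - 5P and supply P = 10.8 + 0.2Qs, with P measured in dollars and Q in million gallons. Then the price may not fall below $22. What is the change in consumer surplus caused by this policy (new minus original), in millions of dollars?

-82

Rearranging supply gives Qs = 5P - 54. In a free market, 146 - 5P = 5P - 54 gives the equilibrium P* = 20, Q* = 46.
Since 22 > 20, the floor is binding.
At P = 22: Qd = 146 - 5·22 = 36 and Qs = 5·22 - 54 = 56.
Consumer surplus without the control is ½ · (29.2 - 20) · 46 = 211.6.
With the floor, consumers buy 36 units at 22, so CS = ½ · (29.2 - 22) · 36 = 129.6.
Change in consumer surplus = 129.6 - 211.6 = -82.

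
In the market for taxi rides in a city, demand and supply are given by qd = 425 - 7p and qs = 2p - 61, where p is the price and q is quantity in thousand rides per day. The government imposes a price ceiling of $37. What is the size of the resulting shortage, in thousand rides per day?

Equilibrium: 425 - 7p = 2p - 61, so 486 = 9p and p* = 54, q* = 47.
The ceiling of 37 is below the equilibrium price 54, so it binds.
At p = 37: qd = 425 - 7·37 = 166 and qs = 2·37 - 61 = 13.
Shortage = qd - qs = 166 - 13 = 153.

153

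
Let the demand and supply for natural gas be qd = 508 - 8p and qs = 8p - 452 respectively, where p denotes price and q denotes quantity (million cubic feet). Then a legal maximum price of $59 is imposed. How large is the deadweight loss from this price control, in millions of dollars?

8

In a free market, 508 - 8p = 8p - 452 gives the equilibrium p* = 60, q* = 28.
Since 59 < 60, the ceiling is binding.
At p = 59: qd = 508 - 8·59 = 36 and qs = 8·59 - 452 = 20.
Quantity traded falls to 20. At q = 20 the demand price is (508 - 20)/8 = 61 and the supply price is (452 + 20)/8 = 59.
Deadweight loss = ½ · (61 - 59) · (28 - 20) = ½ · 2 · 8 = 8.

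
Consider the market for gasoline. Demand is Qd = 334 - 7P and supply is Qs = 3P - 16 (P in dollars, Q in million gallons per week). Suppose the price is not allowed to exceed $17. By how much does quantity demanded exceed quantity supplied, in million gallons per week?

180

Without the control the market clears where 334 - 7P = 3P - 16, i.e. P* = 35 and Q* = 89.
Since 17 < 35, the ceiling is binding.
At P = 17: Qd = 334 - 7·17 = 215 and Qs = 3·17 - 16 = 35.
Shortage = Qd - Qs = 215 - 35 = 180.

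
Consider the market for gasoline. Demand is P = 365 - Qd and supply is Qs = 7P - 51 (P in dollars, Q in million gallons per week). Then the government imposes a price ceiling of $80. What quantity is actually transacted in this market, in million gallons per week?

Rearranging demand gives Qd = 365 - P. In a free market, 365 - P = 7P - 51 gives the equilibrium P* = 52, Q* = 313.
Since 80 is above P* = 52, the ceiling does not bind and the free-market outcome prevails.

313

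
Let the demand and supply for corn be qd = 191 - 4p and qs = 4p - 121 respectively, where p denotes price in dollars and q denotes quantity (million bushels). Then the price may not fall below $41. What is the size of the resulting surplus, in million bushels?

16

Setting quantity demanded equal to quantity supplied, 191 - 4p = 4p - 121, gives p* = 39 and q* = 35.
Because the floor (41) lies above the market-clearing price, it is binding.
At p = 41: qd = 191 - 4·41 = 27 and qs = 4·41 - 121 = 43.
Surplus = qs - qd = 43 - 27 = 16.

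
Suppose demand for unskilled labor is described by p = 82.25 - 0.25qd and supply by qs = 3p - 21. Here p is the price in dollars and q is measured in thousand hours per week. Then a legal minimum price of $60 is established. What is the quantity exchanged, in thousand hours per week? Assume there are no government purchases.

Rearranging demand gives qd = 329 - 4p. In a free market, 329 - 4p = 3p - 21 gives the equilibrium p* = 50, q* = 129.
Since 60 > 50, the floor is binding.
At p = 60: qd = 329 - 4·60 = 89 and qs = 3·60 - 21 = 159.
The quantity actually transacted is the short side, demand: 89.

89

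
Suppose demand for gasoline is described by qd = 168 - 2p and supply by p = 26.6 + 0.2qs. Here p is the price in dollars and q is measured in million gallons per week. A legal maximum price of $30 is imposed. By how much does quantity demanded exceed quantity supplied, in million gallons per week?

Rearranging supply gives qs = 5p - 133. Equilibrium: 168 - 2p = 5p - 133, so 301 = 7p and p* = 43, q* = 82.
Since 30 < 43, the ceiling is binding.
At p = 30: qd = 168 - 2·30 = 108 and qs = 5·30 - 133 = 17.
Shortage = qd - qs = 108 - 17 = 91.

91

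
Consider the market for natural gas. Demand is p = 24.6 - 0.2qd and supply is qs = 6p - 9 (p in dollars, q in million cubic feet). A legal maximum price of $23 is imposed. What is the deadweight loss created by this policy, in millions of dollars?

0

Rearranging demand gives qd = 123 - 5p. Without the control the market clears where 123 - 5p = 6p - 9, i.e. p* = 12 and q* = 63.
Since 23 is above p* = 12, the ceiling does not bind and the free-market outcome prevails.
Since the control does not bind, no trades are prevented and deadweight loss is zero.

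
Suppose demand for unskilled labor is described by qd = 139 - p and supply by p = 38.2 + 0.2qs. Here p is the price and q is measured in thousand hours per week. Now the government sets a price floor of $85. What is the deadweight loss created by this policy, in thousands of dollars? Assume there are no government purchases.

540

Rearranging supply gives qs = 5p - 191. Equilibrium: 139 - p = 5p - 191, so 330 = 6p and p* = 55, q* = 84.
The floor of 85 is above the equilibrium price 55, so it binds.
At p = 85: qd = 139 - 85 = 54 and qs = 5·85 - 191 = 234.
Quantity traded falls to 54. At q = 54 the demand price is 139 - 54 = 85 and the supply price is (191 + 54)/5 = 49.
Deadweight loss = ½ · (85 - 49) · (84 - 54) = ½ · 36 · 30 = 540.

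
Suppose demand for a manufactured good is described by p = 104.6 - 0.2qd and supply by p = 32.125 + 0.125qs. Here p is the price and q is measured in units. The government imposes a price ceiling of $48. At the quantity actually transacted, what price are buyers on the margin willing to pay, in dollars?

Rearranging demand gives qd = 523 - 5p; rearranging supply gives qs = 8p - 257. Without the control the market clears where 523 - 5p = 8p - 257, i.e. p* = 60 and q* = 223.
Because the ceiling (48) lies below the market-clearing price, it is binding.
At p = 48: qd = 523 - 5·48 = 283 and qs = 8·48 - 257 = 127.
Only 127 units reach the market. On the demand curve, the marginal buyer's willingness to pay at q = 127 is (523 - 127)/5 = 79.2.

79.2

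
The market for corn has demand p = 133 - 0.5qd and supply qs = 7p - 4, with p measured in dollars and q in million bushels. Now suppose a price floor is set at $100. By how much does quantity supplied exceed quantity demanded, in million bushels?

630

Rearranging demand gives qd = 266 - 2p. Setting quantity demanded equal to quantity supplied, 266 - 2p = 7p - 4, gives p* = 30 and q* = 206.
The floor of 100 is above the equilibrium price 30, so it binds.
At p = 100: qd = 266 - 2·100 = 66 and qs = 7·100 - 4 = 696.
Surplus = qs - qd = 696 - 66 = 630.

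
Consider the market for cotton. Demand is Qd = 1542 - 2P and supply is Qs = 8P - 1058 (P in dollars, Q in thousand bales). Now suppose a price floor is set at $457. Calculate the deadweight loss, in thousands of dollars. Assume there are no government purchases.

Setting quantity demanded equal to quantity supplied, 1542 - 2P = 8P - 1058, gives P* = 260 and Q* = 1022.
The floor of 457 is above the equilibrium price 260, so it binds.
At P = 457: Qd = 1542 - 2·457 = 628 and Qs = 8·457 - 1058 = 2598.
Quantity traded falls to 628. At Q = 628 the demand price is (1542 - 628)/2 = 457 and the supply price is (1058 + 628)/8 = 210.75.
Deadweight loss = ½ · (457 - 210.75) · (1022 - 628) = ½ · 246.25 · 394 = 48511.25.

48511.25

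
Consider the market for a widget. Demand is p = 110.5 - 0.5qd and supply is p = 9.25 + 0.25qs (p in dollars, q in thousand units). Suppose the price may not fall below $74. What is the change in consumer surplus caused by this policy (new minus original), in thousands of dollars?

Rearranging demand gives qd = 221 - 2p; rearranging supply gives qs = 4p - 37. In a free market, 221 - 2p = 4p - 37 gives the equilibrium p* = 43, q* = 135.
Because the floor (74) lies above the market-clearing price, it is binding.
At p = 74: qd = 221 - 2·74 = 73 and qs = 4·74 - 37 = 259.
Consumer surplus without the control is ½ · (110.5 - 43) · 135 = 4556.25.
With the floor, consumers buy 73 units at 74, so CS = ½ · (110.5 - 74) · 73 = 1332.25.
Change in consumer surplus = 1332.25 - 4556.25 = -3224.

-3224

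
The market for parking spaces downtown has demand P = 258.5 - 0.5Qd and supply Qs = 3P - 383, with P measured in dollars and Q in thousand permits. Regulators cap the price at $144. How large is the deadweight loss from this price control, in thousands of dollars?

Rearranging demand gives Qd = 517 - 2P. Setting quantity demanded equal to quantity supplied, 517 - 2P = 3P - 383, gives P* = 180 and Q* = 157.
The ceiling of 144 is below the equilibrium price 180, so it binds.
At P = 144: Qd = 517 - 2·144 = 229 and Qs = 3·144 - 383 = 49.
Quantity traded falls to 49. At Q = 49 the demand price is (517 - 49)/2 = 234 and the supply price is (383 + 49)/3 = 144.
Deadweight loss = ½ · (234 - 144) · (157 - 49) = ½ · 90 · 108 = 4860.

4860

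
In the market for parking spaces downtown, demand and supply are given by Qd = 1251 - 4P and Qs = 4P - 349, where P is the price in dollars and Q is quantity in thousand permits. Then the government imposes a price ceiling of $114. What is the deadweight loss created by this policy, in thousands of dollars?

In a free market, 1251 - 4P = 4P - 349 gives the equilibrium P* = 200, Q* = 451.
Because the ceiling (114) lies below the market-clearing price, it is binding.
At P = 114: Qd = 1251 - 4·114 = 795 and Qs = 4·114 - 349 = 107.
Quantity traded falls to 107. At Q = 107 the demand price is (1251 - 107)/4 = 286 and the supply price is (349 + 107)/4 = 114.
Deadweight loss = ½ · (286 - 114) · (451 - 107) = ½ · 172 · 344 = 29584.

29584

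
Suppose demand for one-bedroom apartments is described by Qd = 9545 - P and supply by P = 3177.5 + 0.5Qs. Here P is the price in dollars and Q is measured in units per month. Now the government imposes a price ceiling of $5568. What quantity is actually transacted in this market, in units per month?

4245

Rearranging supply gives Qs = 2P - 6355. Without the control the market clears where 9545 - P = 2P - 6355, i.e. P* = 5300 and Q* = 4245.
The ceiling of 5568 is above the equilibrium price 5300, so it is not binding; the market clears at P* = 5300, Q* = 4245.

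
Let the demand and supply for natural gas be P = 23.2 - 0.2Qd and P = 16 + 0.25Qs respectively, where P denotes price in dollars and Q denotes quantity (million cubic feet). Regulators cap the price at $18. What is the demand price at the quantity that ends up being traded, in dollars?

21.6

Rearranging demand gives Qd = 116 - 5P; rearranging supply gives Qs = 4P - 64. Setting quantity demanded equal to quantity supplied, 116 - 5P = 4P - 64, gives P* = 20 and Q* = 16.
Because the ceiling (18) lies below the market-clearing price, it is binding.
At P = 18: Qd = 116 - 5·18 = 26 and Qs = 4·18 - 64 = 8.
Only 8 units reach the market. On the demand curve, the marginal buyer's willingness to pay at Q = 8 is (116 - 8)/5 = 21.6.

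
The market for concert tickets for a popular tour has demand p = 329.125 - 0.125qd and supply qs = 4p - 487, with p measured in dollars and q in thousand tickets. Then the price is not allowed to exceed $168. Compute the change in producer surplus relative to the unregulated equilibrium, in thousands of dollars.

-33948

Rearranging demand gives qd = 2633 - 8p. Setting quantity demanded equal to quantity supplied, 2633 - 8p = 4p - 487, gives p* = 260 and q* = 553.
Since 168 < 260, the ceiling is binding.
At p = 168: qd = 2633 - 8·168 = 1289 and qs = 4·168 - 487 = 185.
Producer surplus without the control is ½ · (260 - 121.75) · 553 = 38226.125.
With the ceiling, producers sell 185 units at 168, so PS = ½ · (168 - 121.75) · 185 = 4278.125.
Change in producer surplus = 4278.125 - 38226.125 = -33948.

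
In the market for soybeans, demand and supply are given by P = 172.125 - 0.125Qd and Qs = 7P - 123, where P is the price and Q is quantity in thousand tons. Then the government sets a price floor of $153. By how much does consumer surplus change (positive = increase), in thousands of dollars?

Rearranging demand gives Qd = 1377 - 8P. Without the control the market clears where 1377 - 8P = 7P - 123, i.e. P* = 100 and Q* = 577.
Because the floor (153) lies above the market-clearing price, it is binding.
At P = 153: Qd = 1377 - 8·153 = 153 and Qs = 7·153 - 123 = 948.
Consumer surplus without the control is ½ · (172.125 - 100) · 577 = 20808.0625.
With the floor, consumers buy 153 units at 153, so CS = ½ · (172.125 - 153) · 153 = 1463.0625.
Change in consumer surplus = 1463.0625 - 20808.0625 = -19345.

-19345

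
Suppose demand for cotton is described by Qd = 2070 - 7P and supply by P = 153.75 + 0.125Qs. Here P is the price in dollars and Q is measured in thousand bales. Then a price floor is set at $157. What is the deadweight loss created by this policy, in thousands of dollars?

0

Rearranging supply gives Qs = 8P - 1230. Setting quantity demanded equal to quantity supplied, 2070 - 7P = 8P - 1230, gives P* = 220 and Q* = 530.
The floor of 157 is below the equilibrium price 220, so it is not binding; the market clears at P* = 220, Q* = 530.
Since the control does not bind, no trades are prevented and deadweight loss is zero.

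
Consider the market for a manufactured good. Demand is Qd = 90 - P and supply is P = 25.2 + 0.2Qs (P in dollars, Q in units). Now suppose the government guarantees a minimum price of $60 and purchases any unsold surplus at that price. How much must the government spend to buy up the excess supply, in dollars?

Rearranging supply gives Qs = 5P - 126. Setting quantity demanded equal to quantity supplied, 90 - P = 5P - 126, gives P* = 36 and Q* = 54.
Because the floor (60) lies above the market-clearing price, it is binding.
At P = 60: Qd = 90 - 60 = 30 and Qs = 5·60 - 126 = 174.
Surplus = Qs - Qd = 144.
Government expenditure = surplus × support price = 144 × 60 = 8640.

8640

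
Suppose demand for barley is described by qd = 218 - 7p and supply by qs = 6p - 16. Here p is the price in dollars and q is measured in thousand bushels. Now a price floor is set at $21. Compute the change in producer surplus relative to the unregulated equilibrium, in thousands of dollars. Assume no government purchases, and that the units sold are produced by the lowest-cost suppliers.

176.25

Equilibrium: 218 - 7p = 6p - 16, so 234 = 13p and p* = 18, q* = 92.
Since 21 > 18, the floor is binding.
At p = 21: qd = 218 - 7·21 = 71 and qs = 6·21 - 16 = 110.
Producer surplus without the control is ½ · (18 - 8/3) · 92 = 2116/3.
With the floor, 71 units are sold at 21. The supply price at q = 71 is 14.5, so PS = ½ · [(21 - 8/3) + (21 - 14.5)] · 71 = 10579/12.
Change in producer surplus = 10579/12 - 2116/3 = 176.25.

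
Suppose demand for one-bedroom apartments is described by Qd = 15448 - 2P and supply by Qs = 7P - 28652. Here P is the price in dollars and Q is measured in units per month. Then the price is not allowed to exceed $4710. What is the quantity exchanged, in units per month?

4318

Without the control the market clears where 15448 - 2P = 7P - 28652, i.e. P* = 4900 and Q* = 5648.
Because the ceiling (4710) lies below the market-clearing price, it is binding.
At P = 4710: Qd = 15448 - 2·4710 = 6028 and Qs = 7·4710 - 28652 = 4318.
The quantity actually transacted is the short side, supply: 4318.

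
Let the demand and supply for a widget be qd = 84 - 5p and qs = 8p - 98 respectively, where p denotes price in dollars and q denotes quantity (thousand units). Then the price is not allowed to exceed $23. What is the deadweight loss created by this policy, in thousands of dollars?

Equilibrium: 84 - 5p = 8p - 98, so 182 = 13p and p* = 14, q* = 14.
The ceiling of 23 is above the equilibrium price 14, so it is not binding; the market clears at p* = 14, q* = 14.
Since the control does not bind, no trades are prevented and deadweight loss is zero.

0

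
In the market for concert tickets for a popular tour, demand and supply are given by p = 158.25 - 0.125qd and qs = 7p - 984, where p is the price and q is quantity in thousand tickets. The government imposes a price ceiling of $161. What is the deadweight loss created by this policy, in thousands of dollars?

Rearranging demand gives qd = 1266 - 8p. Without the control the market clears where 1266 - 8p = 7p - 984, i.e. p* = 150 and q* = 66.
The ceiling of 161 is above the equilibrium price 150, so it is not binding; the market clears at p* = 150, q* = 66.
Since the control does not bind, no trades are prevented and deadweight loss is zero.

0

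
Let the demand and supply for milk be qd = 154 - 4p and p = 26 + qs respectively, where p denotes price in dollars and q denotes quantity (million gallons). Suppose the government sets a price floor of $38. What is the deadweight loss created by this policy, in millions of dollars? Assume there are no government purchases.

40

Rearranging supply gives qs = p - 26. Setting quantity demanded equal to quantity supplied, 154 - 4p = p - 26, gives p* = 36 and q* = 10.
Since 38 > 36, the floor is binding.
At p = 38: qd = 154 - 4·38 = 2 and qs = 38 - 26 = 12.
Quantity traded falls to 2. At q = 2 the demand price is (154 - 2)/4 = 38 and the supply price is 26 + 2 = 28.
Deadweight loss = ½ · (38 - 28) · (10 - 2) = ½ · 10 · 8 = 40.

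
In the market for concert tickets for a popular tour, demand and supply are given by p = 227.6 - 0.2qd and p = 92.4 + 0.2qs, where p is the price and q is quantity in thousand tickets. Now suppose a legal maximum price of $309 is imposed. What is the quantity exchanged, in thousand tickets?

338

Rearranging demand gives qd = 1138 - 5p; rearranging supply gives qs = 5p - 462. In a free market, 1138 - 5p = 5p - 462 gives the equilibrium p* = 160, q* = 338.
Since 309 is above p* = 160, the ceiling does not bind and the free-market outcome prevails.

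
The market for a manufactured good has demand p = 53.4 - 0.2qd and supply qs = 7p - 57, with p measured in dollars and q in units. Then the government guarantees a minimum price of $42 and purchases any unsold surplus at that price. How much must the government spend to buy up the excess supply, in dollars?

Rearranging demand gives qd = 267 - 5p. Equilibrium: 267 - 5p = 7p - 57, so 324 = 12p and p* = 27, q* = 132.
Since 42 > 27, the floor is binding.
At p = 42: qd = 267 - 5·42 = 57 and qs = 7·42 - 57 = 237.
Surplus = qs - qd = 180.
Government expenditure = surplus × support price = 180 × 42 = 7560.

7560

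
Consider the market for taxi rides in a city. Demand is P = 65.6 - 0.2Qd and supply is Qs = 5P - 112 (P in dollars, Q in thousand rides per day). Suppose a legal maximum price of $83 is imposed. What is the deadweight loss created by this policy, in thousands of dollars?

0

Rearranging demand gives Qd = 328 - 5P. Setting quantity demanded equal to quantity supplied, 328 - 5P = 5P - 112, gives P* = 44 and Q* = 108.
The ceiling of 83 is above the equilibrium price 44, so it is not binding; the market clears at P* = 44, Q* = 108.
Since the control does not bind, no trades are prevented and deadweight loss is zero.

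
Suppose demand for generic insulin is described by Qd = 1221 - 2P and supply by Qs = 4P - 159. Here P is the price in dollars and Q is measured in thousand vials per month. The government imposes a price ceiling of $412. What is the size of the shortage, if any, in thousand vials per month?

0

Setting quantity demanded equal to quantity supplied, 1221 - 2P = 4P - 159, gives P* = 230 and Q* = 761.
The ceiling of 412 is above the equilibrium price 230, so it is not binding; the market clears at P* = 230, Q* = 761.
Since the control does not bind, there is no shortage.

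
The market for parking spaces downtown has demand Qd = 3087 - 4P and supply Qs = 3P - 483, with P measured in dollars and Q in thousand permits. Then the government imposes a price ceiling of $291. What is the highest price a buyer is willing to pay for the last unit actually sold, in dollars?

In a free market, 3087 - 4P = 3P - 483 gives the equilibrium P* = 510, Q* = 1047.
The ceiling of 291 is below the equilibrium price 510, so it binds.
At P = 291: Qd = 3087 - 4·291 = 1923 and Qs = 3·291 - 483 = 390.
Only 390 units reach the market. On the demand curve, the marginal buyer's willingness to pay at Q = 390 is (3087 - 390)/4 = 674.25.

674.25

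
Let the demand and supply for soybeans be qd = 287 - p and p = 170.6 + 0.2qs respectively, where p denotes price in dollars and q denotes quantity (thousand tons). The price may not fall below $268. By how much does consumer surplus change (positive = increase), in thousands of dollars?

-4524

Rearranging supply gives qs = 5p - 853. Without the control the market clears where 287 - p = 5p - 853, i.e. p* = 190 and q* = 97.
Because the floor (268) lies above the market-clearing price, it is binding.
At p = 268: qd = 287 - 268 = 19 and qs = 5·268 - 853 = 487.
Consumer surplus without the control is ½ · (287 - 190) · 97 = 4704.5.
With the floor, consumers buy 19 units at 268, so CS = ½ · (287 - 268) · 19 = 180.5.
Change in consumer surplus = 180.5 - 4704.5 = -4524.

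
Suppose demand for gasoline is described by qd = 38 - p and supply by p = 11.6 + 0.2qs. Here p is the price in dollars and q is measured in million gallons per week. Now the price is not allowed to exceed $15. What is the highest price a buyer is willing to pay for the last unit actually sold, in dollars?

Rearranging supply gives qs = 5p - 58. Setting quantity demanded equal to quantity supplied, 38 - p = 5p - 58, gives p* = 16 and q* = 22.
Since 15 < 16, the ceiling is binding.
At p = 15: qd = 38 - 15 = 23 and qs = 5·15 - 58 = 17.
Only 17 units reach the market. On the demand curve, the marginal buyer's willingness to pay at q = 17 is (38 - 17) = 21.

21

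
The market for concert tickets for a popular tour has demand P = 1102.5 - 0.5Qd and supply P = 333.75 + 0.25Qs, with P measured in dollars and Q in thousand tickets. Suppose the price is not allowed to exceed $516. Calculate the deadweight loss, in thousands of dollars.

32856

Rearranging demand gives Qd = 2205 - 2P; rearranging supply gives Qs = 4P - 1335. Without the control the market clears where 2205 - 2P = 4P - 1335, i.e. P* = 590 and Q* = 1025.
Since 516 < 590, the ceiling is binding.
At P = 516: Qd = 2205 - 2·516 = 1173 and Qs = 4·516 - 1335 = 729.
Quantity traded falls to 729. At Q = 729 the demand price is (2205 - 729)/2 = 738 and the supply price is (1335 + 729)/4 = 516.
Deadweight loss = ½ · (738 - 516) · (1025 - 729) = ½ · 222 · 296 = 32856.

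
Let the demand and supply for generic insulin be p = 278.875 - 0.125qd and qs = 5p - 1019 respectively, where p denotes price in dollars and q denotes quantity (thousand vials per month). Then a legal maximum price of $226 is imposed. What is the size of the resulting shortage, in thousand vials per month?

Rearranging demand gives qd = 2231 - 8p. Without the control the market clears where 2231 - 8p = 5p - 1019, i.e. p* = 250 and q* = 231.
Since 226 < 250, the ceiling is binding.
At p = 226: qd = 2231 - 8·226 = 423 and qs = 5·226 - 1019 = 111.
Shortage = qd - qs = 423 - 111 = 312.

312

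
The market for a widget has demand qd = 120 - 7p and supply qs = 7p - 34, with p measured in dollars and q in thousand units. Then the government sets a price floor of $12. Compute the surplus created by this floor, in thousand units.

14

Equilibrium: 120 - 7p = 7p - 34, so 154 = 14p and p* = 11, q* = 43.
Because the floor (12) lies above the market-clearing price, it is binding.
At p = 12: qd = 120 - 7·12 = 36 and qs = 7·12 - 34 = 50.
Surplus = qs - qd = 50 - 36 = 14.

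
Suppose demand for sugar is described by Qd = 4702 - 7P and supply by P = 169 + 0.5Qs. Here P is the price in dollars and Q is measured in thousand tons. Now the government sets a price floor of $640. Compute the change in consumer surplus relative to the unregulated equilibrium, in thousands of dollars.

Rearranging supply gives Qs = 2P - 338. Without the control the market clears where 4702 - 7P = 2P - 338, i.e. P* = 560 and Q* = 782.
Since 640 > 560, the floor is binding.
At P = 640: Qd = 4702 - 7·640 = 222 and Qs = 2·640 - 338 = 942.
Consumer surplus without the control is ½ · (4702/7 - 560) · 782 = 305762/7.
With the floor, consumers buy 222 units at 640, so CS = ½ · (4702/7 - 640) · 222 = 24642/7.
Change in consumer surplus = 24642/7 - 305762/7 = -40160.

-40160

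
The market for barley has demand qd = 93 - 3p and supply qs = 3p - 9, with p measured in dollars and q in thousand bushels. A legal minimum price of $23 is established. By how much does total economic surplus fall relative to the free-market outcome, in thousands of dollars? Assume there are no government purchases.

Without the control the market clears where 93 - 3p = 3p - 9, i.e. p* = 17 and q* = 42.
Since 23 > 17, the floor is binding.
At p = 23: qd = 93 - 3·23 = 24 and qs = 3·23 - 9 = 60.
Quantity traded falls to 24. At q = 24 the demand price is (93 - 24)/3 = 23 and the supply price is (9 + 24)/3 = 11.
Deadweight loss = ½ · (23 - 11) · (42 - 24) = ½ · 12 · 18 = 108.

108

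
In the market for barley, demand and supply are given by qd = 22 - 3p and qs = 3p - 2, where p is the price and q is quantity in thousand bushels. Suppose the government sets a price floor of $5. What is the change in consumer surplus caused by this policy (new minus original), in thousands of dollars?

Setting quantity demanded equal to quantity supplied, 22 - 3p = 3p - 2, gives p* = 4 and q* = 10.
The floor of 5 is above the equilibrium price 4, so it binds.
At p = 5: qd = 22 - 3·5 = 7 and qs = 3·5 - 2 = 13.
Consumer surplus without the control is ½ · (22/3 - 4) · 10 = 50/3.
With the floor, consumers buy 7 units at 5, so CS = ½ · (22/3 - 5) · 7 = 49/6.
Change in consumer surplus = 49/6 - 50/3 = -8.5.

-8.5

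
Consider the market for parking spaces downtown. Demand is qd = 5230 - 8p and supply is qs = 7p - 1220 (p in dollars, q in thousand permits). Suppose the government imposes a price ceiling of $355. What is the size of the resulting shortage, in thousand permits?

1125

Without the control the market clears where 5230 - 8p = 7p - 1220, i.e. p* = 430 and q* = 1790.
Because the ceiling (355) lies below the market-clearing price, it is binding.
At p = 355: qd = 5230 - 8·355 = 2390 and qs = 7·355 - 1220 = 1265.
Shortage = qd - qs = 2390 - 1265 = 1125.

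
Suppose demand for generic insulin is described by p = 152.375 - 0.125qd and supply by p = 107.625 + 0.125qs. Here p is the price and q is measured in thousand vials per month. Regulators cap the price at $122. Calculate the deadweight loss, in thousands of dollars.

Rearranging demand gives qd = 1219 - 8p; rearranging supply gives qs = 8p - 861. Equilibrium: 1219 - 8p = 8p - 861, so 2080 = 16p and p* = 130, q* = 179.
Because the ceiling (122) lies below the market-clearing price, it is binding.
At p = 122: qd = 1219 - 8·122 = 243 and qs = 8·122 - 861 = 115.
Quantity traded falls to 115. At q = 115 the demand price is (1219 - 115)/8 = 138 and the supply price is (861 + 115)/8 = 122.
Deadweight loss = ½ · (138 - 122) · (179 - 115) = ½ · 16 · 64 = 512.

512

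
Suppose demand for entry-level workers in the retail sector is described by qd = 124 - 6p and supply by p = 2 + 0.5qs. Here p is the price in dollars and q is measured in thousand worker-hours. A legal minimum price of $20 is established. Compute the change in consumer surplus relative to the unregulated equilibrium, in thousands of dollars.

Rearranging supply gives qs = 2p - 4. Without the control the market clears where 124 - 6p = 2p - 4, i.e. p* = 16 and q* = 28.
Because the floor (20) lies above the market-clearing price, it is binding.
At p = 20: qd = 124 - 6·20 = 4 and qs = 2·20 - 4 = 36.
Consumer surplus without the control is ½ · (62/3 - 16) · 28 = 196/3.
With the floor, consumers buy 4 units at 20, so CS = ½ · (62/3 - 20) · 4 = 4/3.
Change in consumer surplus = 4/3 - 196/3 = -64.

-64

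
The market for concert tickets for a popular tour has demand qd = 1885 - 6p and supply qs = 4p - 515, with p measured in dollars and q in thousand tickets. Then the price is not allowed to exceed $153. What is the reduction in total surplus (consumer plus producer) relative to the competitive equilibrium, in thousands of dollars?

25230

In a free market, 1885 - 6p = 4p - 515 gives the equilibrium p* = 240, q* = 445.
Because the ceiling (153) lies below the market-clearing price, it is binding.
At p = 153: qd = 1885 - 6·153 = 967 and qs = 4·153 - 515 = 97.
Quantity traded falls to 97. At q = 97 the demand price is (1885 - 97)/6 = 298 and the supply price is (515 + 97)/4 = 153.
Deadweight loss = ½ · (298 - 153) · (445 - 97) = ½ · 145 · 348 = 25230.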